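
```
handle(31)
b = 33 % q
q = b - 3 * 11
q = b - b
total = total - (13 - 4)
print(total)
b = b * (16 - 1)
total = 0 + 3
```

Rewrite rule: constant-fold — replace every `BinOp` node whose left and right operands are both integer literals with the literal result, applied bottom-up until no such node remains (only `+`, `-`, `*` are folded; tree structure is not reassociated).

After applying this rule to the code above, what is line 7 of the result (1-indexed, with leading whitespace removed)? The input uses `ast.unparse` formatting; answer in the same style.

b = b * 15

Transformed code:
handle(31)
b = 33 % q
q = b - 33
q = b - b
total = total - 9
print(total)
b = b * 15
total = 3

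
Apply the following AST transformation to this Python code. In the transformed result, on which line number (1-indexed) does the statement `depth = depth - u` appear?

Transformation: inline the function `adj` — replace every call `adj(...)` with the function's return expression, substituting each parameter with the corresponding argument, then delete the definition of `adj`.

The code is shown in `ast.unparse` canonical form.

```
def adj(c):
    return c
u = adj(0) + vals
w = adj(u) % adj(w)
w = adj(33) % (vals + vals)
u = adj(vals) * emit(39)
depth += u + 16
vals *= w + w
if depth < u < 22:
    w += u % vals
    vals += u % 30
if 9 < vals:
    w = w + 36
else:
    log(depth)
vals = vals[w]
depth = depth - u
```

15

Transformed code:
u = 0 + vals
w = u % w
w = 33 % (vals + vals)
u = vals * emit(39)
depth += u + 16
vals *= w + w
if depth < u < 22:
    w += u % vals
    vals += u % 30
if 9 < vals:
    w = w + 36
else:
    log(depth)
vals = vals[w]
depth = depth - u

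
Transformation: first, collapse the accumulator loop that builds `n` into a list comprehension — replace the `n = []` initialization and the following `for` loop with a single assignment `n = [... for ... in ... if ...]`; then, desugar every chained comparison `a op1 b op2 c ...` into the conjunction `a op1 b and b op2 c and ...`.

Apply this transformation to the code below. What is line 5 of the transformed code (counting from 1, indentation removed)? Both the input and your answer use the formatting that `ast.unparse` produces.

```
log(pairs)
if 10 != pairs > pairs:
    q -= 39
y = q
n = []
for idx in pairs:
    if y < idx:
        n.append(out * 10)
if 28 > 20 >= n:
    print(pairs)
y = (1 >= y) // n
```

Transformed code:
log(pairs)
if 10 != pairs and pairs > pairs:
    q -= 39
y = q
n = [out * 10 for idx in pairs if y < idx]
if 28 > 20 and 20 >= n:
    print(pairs)
y = (1 >= y) // n

n = [out * 10 for idx in pairs if y < idx]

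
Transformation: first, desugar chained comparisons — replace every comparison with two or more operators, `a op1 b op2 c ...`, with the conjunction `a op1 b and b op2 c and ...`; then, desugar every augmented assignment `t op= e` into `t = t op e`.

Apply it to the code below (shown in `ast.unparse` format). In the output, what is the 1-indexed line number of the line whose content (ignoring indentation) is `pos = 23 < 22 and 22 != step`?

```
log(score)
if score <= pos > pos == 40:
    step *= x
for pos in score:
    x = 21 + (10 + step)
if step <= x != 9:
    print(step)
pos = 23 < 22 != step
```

8

Transformed code:
log(score)
if score <= pos and pos > pos and (pos == 40):
    step = step * x
for pos in score:
    x = 21 + (10 + step)
if step <= x and x != 9:
    print(step)
pos = 23 < 22 and 22 != step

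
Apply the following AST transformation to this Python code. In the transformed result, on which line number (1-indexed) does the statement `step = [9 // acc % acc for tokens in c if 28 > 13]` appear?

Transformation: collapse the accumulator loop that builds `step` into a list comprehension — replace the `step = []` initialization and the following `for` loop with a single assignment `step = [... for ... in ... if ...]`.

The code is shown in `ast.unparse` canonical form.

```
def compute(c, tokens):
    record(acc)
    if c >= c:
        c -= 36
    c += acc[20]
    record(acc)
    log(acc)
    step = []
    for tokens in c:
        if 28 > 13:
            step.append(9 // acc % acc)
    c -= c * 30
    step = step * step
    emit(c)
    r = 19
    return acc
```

Transformed code:
def compute(c, tokens):
    record(acc)
    if c >= c:
        c -= 36
    c += acc[20]
    record(acc)
    log(acc)
    step = [9 // acc % acc for tokens in c if 28 > 13]
    c -= c * 30
    step = step * step
    emit(c)
    r = 19
    return acc

8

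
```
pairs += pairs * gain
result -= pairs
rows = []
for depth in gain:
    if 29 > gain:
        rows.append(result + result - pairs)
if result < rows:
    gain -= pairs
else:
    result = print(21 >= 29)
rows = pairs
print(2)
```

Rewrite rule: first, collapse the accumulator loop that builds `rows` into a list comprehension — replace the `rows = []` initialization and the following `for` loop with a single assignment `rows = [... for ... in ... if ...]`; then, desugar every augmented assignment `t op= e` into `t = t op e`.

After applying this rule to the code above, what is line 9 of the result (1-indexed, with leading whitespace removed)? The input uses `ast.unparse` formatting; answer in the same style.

Transformed code:
pairs = pairs + pairs * gain
result = result - pairs
rows = [result + result - pairs for depth in gain if 29 > gain]
if result < rows:
    gain = gain - pairs
else:
    result = print(21 >= 29)
rows = pairs
print(2)

print(2)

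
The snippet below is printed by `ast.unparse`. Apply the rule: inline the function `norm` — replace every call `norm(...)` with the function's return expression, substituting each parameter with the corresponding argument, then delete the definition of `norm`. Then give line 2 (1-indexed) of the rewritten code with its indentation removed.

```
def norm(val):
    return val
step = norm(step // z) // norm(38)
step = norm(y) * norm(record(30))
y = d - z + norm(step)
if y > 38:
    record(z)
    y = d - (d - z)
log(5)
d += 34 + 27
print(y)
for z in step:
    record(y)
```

step = y * record(30)

Transformed code:
step = step // z // 38
step = y * record(30)
y = d - z + step
if y > 38:
    record(z)
    y = d - (d - z)
log(5)
d += 34 + 27
print(y)
for z in step:
    record(y)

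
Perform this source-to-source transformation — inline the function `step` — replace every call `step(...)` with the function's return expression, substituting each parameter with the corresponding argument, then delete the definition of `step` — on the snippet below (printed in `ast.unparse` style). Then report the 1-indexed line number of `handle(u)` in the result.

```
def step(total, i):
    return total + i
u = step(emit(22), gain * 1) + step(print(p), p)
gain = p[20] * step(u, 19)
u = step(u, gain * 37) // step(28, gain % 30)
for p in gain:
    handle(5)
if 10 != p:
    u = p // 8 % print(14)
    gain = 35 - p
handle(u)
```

9

Transformed code:
u = emit(22) + gain * 1 + (print(p) + p)
gain = p[20] * (u + 19)
u = (u + gain * 37) // (28 + gain % 30)
for p in gain:
    handle(5)
if 10 != p:
    u = p // 8 % print(14)
    gain = 35 - p
handle(u)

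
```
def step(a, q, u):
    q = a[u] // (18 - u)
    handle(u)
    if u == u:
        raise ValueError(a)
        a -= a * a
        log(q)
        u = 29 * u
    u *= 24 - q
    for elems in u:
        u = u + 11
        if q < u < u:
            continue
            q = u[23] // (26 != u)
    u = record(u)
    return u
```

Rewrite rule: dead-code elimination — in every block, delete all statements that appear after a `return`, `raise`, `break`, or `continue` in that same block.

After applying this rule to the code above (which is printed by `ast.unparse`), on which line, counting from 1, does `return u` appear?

12

Transformed code:
def step(a, q, u):
    q = a[u] // (18 - u)
    handle(u)
    if u == u:
        raise ValueError(a)
    u *= 24 - q
    for elems in u:
        u = u + 11
        if q < u < u:
            continue
    u = record(u)
    return u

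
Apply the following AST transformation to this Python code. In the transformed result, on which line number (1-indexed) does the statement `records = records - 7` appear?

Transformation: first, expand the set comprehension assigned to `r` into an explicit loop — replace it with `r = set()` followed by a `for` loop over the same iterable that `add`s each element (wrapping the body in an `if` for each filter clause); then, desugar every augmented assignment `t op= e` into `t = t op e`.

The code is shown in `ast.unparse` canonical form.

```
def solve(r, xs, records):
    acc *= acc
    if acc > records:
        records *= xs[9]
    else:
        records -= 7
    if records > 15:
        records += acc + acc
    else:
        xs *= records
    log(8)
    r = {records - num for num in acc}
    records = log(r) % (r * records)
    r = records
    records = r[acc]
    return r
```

Transformed code:
def solve(r, xs, records):
    acc = acc * acc
    if acc > records:
        records = records * xs[9]
    else:
        records = records - 7
    if records > 15:
        records = records + (acc + acc)
    else:
        xs = xs * records
    log(8)
    r = set()
    for num in acc:
        r.add(records - num)
    records = log(r) % (r * records)
    r = records
    records = r[acc]
    return r

6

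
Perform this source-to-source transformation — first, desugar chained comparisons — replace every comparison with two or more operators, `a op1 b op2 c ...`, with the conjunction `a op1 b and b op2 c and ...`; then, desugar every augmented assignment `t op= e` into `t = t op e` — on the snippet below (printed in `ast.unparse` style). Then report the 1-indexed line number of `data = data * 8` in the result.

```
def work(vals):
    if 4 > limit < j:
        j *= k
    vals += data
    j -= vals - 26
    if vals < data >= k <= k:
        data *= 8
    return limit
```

Transformed code:
def work(vals):
    if 4 > limit and limit < j:
        j = j * k
    vals = vals + data
    j = j - (vals - 26)
    if vals < data and data >= k and (k <= k):
        data = data * 8
    return limit

7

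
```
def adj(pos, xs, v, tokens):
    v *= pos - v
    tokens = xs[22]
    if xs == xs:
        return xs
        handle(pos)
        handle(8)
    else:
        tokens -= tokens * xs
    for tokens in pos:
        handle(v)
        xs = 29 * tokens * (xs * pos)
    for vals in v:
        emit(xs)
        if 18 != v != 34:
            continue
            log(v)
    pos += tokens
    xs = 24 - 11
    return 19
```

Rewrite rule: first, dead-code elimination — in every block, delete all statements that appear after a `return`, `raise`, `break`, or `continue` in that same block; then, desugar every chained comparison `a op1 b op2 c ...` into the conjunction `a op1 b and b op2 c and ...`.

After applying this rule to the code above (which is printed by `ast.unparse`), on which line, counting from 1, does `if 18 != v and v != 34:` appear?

Transformed code:
def adj(pos, xs, v, tokens):
    v *= pos - v
    tokens = xs[22]
    if xs == xs:
        return xs
    else:
        tokens -= tokens * xs
    for tokens in pos:
        handle(v)
        xs = 29 * tokens * (xs * pos)
    for vals in v:
        emit(xs)
        if 18 != v and v != 34:
            continue
    pos += tokens
    xs = 24 - 11
    return 19

13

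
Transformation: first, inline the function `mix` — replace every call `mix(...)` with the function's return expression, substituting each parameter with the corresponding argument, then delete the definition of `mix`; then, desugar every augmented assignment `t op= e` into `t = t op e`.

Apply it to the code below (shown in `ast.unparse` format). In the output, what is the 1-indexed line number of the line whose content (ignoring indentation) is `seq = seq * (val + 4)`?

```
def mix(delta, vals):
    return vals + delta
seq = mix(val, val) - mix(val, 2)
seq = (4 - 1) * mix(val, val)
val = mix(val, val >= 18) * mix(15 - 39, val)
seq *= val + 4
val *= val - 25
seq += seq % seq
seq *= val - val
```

Transformed code:
seq = val + val - (2 + val)
seq = (4 - 1) * (val + val)
val = ((val >= 18) + val) * (val + (15 - 39))
seq = seq * (val + 4)
val = val * (val - 25)
seq = seq + seq % seq
seq = seq * (val - val)

4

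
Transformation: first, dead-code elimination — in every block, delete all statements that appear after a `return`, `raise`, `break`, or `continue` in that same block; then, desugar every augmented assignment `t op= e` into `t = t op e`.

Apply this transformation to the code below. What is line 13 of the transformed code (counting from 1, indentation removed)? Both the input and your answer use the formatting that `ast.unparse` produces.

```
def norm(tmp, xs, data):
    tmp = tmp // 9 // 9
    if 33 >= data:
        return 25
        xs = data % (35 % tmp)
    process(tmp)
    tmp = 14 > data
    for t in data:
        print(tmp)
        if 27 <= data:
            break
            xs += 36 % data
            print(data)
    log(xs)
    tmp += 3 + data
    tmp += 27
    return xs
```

tmp = tmp + 27

Transformed code:
def norm(tmp, xs, data):
    tmp = tmp // 9 // 9
    if 33 >= data:
        return 25
    process(tmp)
    tmp = 14 > data
    for t in data:
        print(tmp)
        if 27 <= data:
            break
    log(xs)
    tmp = tmp + (3 + data)
    tmp = tmp + 27
    return xs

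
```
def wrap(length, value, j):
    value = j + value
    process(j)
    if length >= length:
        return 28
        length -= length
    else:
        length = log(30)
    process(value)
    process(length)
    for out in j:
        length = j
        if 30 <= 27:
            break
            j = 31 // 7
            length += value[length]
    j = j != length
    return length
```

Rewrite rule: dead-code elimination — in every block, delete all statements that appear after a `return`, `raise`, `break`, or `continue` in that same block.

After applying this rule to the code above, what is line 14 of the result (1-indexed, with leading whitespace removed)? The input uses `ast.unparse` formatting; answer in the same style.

j = j != length

Transformed code:
def wrap(length, value, j):
    value = j + value
    process(j)
    if length >= length:
        return 28
    else:
        length = log(30)
    process(value)
    process(length)
    for out in j:
        length = j
        if 30 <= 27:
            break
    j = j != length
    return length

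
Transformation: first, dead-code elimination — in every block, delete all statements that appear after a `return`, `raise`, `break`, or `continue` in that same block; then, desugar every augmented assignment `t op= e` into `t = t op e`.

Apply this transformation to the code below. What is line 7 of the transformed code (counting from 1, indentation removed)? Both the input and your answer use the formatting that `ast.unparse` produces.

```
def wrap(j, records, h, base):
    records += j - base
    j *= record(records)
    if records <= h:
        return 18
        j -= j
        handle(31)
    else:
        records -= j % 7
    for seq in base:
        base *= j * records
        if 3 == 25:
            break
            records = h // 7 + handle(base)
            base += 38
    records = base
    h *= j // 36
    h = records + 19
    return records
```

Transformed code:
def wrap(j, records, h, base):
    records = records + (j - base)
    j = j * record(records)
    if records <= h:
        return 18
    else:
        records = records - j % 7
    for seq in base:
        base = base * (j * records)
        if 3 == 25:
            break
    records = base
    h = h * (j // 36)
    h = records + 19
    return records

records = records - j % 7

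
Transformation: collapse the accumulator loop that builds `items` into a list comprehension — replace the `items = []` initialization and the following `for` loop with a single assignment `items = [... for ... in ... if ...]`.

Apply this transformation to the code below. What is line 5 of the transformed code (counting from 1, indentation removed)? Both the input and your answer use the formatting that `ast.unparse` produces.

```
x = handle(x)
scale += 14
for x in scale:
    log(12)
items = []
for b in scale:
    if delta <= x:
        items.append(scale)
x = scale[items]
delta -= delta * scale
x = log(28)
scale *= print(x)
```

Transformed code:
x = handle(x)
scale += 14
for x in scale:
    log(12)
items = [scale for b in scale if delta <= x]
x = scale[items]
delta -= delta * scale
x = log(28)
scale *= print(x)

items = [scale for b in scale if delta <= x]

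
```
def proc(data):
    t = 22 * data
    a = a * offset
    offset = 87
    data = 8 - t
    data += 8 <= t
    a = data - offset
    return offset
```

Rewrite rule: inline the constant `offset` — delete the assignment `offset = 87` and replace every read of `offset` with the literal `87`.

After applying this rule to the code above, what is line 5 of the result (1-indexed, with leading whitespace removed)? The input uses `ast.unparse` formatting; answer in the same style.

data += 8 <= t

Transformed code:
def proc(data):
    t = 22 * data
    a = a * 87
    data = 8 - t
    data += 8 <= t
    a = data - 87
    return 87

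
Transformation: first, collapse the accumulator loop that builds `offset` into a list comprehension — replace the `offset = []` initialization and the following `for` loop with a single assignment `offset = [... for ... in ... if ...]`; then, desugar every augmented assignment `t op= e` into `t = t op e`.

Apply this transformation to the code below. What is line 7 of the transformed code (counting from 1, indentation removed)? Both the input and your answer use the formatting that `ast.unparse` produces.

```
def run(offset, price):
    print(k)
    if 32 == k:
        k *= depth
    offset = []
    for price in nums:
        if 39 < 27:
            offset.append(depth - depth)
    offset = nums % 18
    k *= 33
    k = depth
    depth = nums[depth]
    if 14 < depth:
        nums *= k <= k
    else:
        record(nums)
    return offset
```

k = k * 33

Transformed code:
def run(offset, price):
    print(k)
    if 32 == k:
        k = k * depth
    offset = [depth - depth for price in nums if 39 < 27]
    offset = nums % 18
    k = k * 33
    k = depth
    depth = nums[depth]
    if 14 < depth:
        nums = nums * (k <= k)
    else:
        record(nums)
    return offset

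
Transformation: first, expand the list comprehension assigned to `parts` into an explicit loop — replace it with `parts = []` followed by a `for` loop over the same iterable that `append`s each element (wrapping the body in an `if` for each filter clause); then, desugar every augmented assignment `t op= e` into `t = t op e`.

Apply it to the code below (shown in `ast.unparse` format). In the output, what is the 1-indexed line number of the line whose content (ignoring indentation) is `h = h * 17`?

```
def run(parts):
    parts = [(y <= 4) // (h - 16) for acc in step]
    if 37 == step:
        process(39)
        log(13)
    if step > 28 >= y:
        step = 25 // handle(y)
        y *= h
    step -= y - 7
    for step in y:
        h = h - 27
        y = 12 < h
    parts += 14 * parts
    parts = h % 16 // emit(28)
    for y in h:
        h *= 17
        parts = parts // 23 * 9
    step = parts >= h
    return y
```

Transformed code:
def run(parts):
    parts = []
    for acc in step:
        parts.append((y <= 4) // (h - 16))
    if 37 == step:
        process(39)
        log(13)
    if step > 28 >= y:
        step = 25 // handle(y)
        y = y * h
    step = step - (y - 7)
    for step in y:
        h = h - 27
        y = 12 < h
    parts = parts + 14 * parts
    parts = h % 16 // emit(28)
    for y in h:
        h = h * 17
        parts = parts // 23 * 9
    step = parts >= h
    return y

18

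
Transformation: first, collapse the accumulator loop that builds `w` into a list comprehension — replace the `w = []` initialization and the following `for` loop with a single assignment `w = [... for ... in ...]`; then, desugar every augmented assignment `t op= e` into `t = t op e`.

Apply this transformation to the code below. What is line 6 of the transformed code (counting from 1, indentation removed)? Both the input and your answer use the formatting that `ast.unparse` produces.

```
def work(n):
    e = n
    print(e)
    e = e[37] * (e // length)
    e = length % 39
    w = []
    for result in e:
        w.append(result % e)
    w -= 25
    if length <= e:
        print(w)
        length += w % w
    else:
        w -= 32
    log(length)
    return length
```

Transformed code:
def work(n):
    e = n
    print(e)
    e = e[37] * (e // length)
    e = length % 39
    w = [result % e for result in e]
    w = w - 25
    if length <= e:
        print(w)
        length = length + w % w
    else:
        w = w - 32
    log(length)
    return length

w = [result % e for result in e]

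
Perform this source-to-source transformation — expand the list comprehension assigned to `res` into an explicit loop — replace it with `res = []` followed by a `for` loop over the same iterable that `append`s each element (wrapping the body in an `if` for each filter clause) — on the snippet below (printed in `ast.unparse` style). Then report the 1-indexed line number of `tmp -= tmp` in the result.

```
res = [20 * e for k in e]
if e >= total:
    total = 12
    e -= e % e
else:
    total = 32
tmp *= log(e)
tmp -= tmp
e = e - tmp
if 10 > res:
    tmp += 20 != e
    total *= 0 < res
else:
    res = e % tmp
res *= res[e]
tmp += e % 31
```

10

Transformed code:
res = []
for k in e:
    res.append(20 * e)
if e >= total:
    total = 12
    e -= e % e
else:
    total = 32
tmp *= log(e)
tmp -= tmp
e = e - tmp
if 10 > res:
    tmp += 20 != e
    total *= 0 < res
else:
    res = e % tmp
res *= res[e]
tmp += e % 31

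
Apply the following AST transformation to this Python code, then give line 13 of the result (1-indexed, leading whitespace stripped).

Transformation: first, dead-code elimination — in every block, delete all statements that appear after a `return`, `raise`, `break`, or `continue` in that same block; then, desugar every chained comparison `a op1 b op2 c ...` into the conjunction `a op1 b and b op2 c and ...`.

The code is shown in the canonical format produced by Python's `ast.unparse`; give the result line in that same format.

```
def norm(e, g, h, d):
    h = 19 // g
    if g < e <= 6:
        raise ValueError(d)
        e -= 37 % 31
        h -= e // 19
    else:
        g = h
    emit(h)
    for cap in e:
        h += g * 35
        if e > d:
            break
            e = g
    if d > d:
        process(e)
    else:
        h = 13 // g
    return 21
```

process(e)

Transformed code:
def norm(e, g, h, d):
    h = 19 // g
    if g < e and e <= 6:
        raise ValueError(d)
    else:
        g = h
    emit(h)
    for cap in e:
        h += g * 35
        if e > d:
            break
    if d > d:
        process(e)
    else:
        h = 13 // g
    return 21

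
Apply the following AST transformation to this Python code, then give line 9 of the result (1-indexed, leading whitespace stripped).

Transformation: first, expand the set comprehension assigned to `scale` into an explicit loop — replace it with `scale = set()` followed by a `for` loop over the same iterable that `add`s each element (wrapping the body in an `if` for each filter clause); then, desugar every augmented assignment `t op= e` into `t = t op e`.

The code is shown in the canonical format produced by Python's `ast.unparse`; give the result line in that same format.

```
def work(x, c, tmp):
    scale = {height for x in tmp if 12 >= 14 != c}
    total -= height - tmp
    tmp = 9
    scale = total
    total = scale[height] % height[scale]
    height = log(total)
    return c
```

Transformed code:
def work(x, c, tmp):
    scale = set()
    for x in tmp:
        if 12 >= 14 != c:
            scale.add(height)
    total = total - (height - tmp)
    tmp = 9
    scale = total
    total = scale[height] % height[scale]
    height = log(total)
    return c

total = scale[height] % height[scale]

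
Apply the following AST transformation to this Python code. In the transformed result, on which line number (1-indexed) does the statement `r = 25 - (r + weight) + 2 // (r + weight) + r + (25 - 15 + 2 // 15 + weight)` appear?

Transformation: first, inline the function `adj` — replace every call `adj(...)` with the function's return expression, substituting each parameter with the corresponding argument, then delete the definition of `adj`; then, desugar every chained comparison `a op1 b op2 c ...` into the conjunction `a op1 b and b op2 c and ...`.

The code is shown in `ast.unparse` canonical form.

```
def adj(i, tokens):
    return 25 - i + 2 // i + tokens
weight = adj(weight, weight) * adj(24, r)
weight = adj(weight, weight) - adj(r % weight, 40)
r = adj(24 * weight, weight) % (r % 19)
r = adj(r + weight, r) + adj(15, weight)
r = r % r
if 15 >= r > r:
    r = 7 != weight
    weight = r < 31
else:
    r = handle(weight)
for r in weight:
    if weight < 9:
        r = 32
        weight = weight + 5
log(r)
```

Transformed code:
weight = (25 - weight + 2 // weight + weight) * (25 - 24 + 2 // 24 + r)
weight = 25 - weight + 2 // weight + weight - (25 - r % weight + 2 // (r % weight) + 40)
r = (25 - 24 * weight + 2 // (24 * weight) + weight) % (r % 19)
r = 25 - (r + weight) + 2 // (r + weight) + r + (25 - 15 + 2 // 15 + weight)
r = r % r
if 15 >= r and r > r:
    r = 7 != weight
    weight = r < 31
else:
    r = handle(weight)
for r in weight:
    if weight < 9:
        r = 32
        weight = weight + 5
log(r)

4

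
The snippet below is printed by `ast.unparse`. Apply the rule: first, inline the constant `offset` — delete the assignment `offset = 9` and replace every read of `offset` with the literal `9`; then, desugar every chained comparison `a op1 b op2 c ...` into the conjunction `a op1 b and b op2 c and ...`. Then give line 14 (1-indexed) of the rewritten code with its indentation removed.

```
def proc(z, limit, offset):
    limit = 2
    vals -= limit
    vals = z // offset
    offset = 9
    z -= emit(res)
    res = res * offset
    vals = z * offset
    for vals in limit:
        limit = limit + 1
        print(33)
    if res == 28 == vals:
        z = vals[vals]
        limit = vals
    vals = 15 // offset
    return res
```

Transformed code:
def proc(z, limit, offset):
    limit = 2
    vals -= limit
    vals = z // 9
    z -= emit(res)
    res = res * 9
    vals = z * 9
    for vals in limit:
        limit = limit + 1
        print(33)
    if res == 28 and 28 == vals:
        z = vals[vals]
        limit = vals
    vals = 15 // 9
    return res

vals = 15 // 9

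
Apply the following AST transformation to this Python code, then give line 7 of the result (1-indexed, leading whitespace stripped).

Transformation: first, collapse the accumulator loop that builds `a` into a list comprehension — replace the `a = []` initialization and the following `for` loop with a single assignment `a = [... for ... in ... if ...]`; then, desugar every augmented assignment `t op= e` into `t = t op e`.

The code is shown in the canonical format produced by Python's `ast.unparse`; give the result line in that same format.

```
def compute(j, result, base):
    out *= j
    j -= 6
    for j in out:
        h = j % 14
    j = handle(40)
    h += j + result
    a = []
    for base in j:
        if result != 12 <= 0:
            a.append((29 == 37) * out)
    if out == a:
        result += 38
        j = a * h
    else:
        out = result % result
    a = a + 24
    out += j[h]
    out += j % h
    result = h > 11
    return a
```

h = h + (j + result)

Transformed code:
def compute(j, result, base):
    out = out * j
    j = j - 6
    for j in out:
        h = j % 14
    j = handle(40)
    h = h + (j + result)
    a = [(29 == 37) * out for base in j if result != 12 <= 0]
    if out == a:
        result = result + 38
        j = a * h
    else:
        out = result % result
    a = a + 24
    out = out + j[h]
    out = out + j % h
    result = h > 11
    return a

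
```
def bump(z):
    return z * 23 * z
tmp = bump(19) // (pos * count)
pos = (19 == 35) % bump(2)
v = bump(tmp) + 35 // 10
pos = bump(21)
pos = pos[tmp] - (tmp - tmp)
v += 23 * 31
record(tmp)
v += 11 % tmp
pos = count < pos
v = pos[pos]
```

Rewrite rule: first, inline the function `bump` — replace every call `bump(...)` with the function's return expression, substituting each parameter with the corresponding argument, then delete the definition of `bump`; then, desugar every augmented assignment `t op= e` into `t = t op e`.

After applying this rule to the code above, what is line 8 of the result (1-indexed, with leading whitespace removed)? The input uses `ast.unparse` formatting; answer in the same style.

Transformed code:
tmp = 19 * 23 * 19 // (pos * count)
pos = (19 == 35) % (2 * 23 * 2)
v = tmp * 23 * tmp + 35 // 10
pos = 21 * 23 * 21
pos = pos[tmp] - (tmp - tmp)
v = v + 23 * 31
record(tmp)
v = v + 11 % tmp
pos = count < pos
v = pos[pos]

v = v + 11 % tmp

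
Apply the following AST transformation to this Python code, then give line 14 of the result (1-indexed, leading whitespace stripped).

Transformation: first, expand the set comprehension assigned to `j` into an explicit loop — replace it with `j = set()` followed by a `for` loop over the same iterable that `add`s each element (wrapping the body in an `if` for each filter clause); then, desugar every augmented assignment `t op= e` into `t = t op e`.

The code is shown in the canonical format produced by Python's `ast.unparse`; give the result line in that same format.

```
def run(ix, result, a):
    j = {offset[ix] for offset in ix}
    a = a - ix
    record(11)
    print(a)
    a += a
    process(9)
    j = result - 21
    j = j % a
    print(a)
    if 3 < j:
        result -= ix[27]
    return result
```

result = result - ix[27]

Transformed code:
def run(ix, result, a):
    j = set()
    for offset in ix:
        j.add(offset[ix])
    a = a - ix
    record(11)
    print(a)
    a = a + a
    process(9)
    j = result - 21
    j = j % a
    print(a)
    if 3 < j:
        result = result - ix[27]
    return result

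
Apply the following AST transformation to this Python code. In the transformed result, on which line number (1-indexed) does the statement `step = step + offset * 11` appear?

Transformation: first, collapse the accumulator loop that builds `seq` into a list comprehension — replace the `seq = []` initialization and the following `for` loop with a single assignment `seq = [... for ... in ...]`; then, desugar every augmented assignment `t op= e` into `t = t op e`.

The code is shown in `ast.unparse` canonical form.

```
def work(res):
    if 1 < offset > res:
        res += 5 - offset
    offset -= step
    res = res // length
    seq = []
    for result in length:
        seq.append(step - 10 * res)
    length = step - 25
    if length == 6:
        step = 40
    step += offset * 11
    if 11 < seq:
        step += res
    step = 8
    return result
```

10

Transformed code:
def work(res):
    if 1 < offset > res:
        res = res + (5 - offset)
    offset = offset - step
    res = res // length
    seq = [step - 10 * res for result in length]
    length = step - 25
    if length == 6:
        step = 40
    step = step + offset * 11
    if 11 < seq:
        step = step + res
    step = 8
    return result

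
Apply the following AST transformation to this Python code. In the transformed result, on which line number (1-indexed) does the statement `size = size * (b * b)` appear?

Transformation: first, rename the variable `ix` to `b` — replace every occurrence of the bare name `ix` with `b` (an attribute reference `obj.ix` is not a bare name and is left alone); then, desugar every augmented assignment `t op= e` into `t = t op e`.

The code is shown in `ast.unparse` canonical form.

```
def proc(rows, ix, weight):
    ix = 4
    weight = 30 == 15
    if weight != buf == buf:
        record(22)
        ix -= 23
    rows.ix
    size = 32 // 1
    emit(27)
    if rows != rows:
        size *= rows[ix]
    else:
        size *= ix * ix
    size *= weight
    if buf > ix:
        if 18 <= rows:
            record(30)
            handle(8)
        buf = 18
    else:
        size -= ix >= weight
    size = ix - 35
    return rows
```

13

Transformed code:
def proc(rows, b, weight):
    b = 4
    weight = 30 == 15
    if weight != buf == buf:
        record(22)
        b = b - 23
    rows.ix
    size = 32 // 1
    emit(27)
    if rows != rows:
        size = size * rows[b]
    else:
        size = size * (b * b)
    size = size * weight
    if buf > b:
        if 18 <= rows:
            record(30)
            handle(8)
        buf = 18
    else:
        size = size - (b >= weight)
    size = b - 35
    return rows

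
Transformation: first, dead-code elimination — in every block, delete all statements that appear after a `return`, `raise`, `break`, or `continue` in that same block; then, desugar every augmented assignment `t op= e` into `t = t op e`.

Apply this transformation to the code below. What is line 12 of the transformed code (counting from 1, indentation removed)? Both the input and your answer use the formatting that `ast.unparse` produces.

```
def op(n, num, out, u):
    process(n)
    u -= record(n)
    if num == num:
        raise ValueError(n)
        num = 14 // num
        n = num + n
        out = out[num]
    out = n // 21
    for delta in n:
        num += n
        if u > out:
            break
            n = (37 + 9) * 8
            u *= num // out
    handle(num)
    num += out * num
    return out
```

Transformed code:
def op(n, num, out, u):
    process(n)
    u = u - record(n)
    if num == num:
        raise ValueError(n)
    out = n // 21
    for delta in n:
        num = num + n
        if u > out:
            break
    handle(num)
    num = num + out * num
    return out

num = num + out * num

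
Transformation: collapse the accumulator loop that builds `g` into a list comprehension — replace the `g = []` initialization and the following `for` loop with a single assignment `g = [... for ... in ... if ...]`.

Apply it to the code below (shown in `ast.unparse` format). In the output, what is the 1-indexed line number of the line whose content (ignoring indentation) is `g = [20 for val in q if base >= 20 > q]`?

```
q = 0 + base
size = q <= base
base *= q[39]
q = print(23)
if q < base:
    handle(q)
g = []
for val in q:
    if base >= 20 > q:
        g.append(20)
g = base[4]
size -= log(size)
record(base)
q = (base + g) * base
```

Transformed code:
q = 0 + base
size = q <= base
base *= q[39]
q = print(23)
if q < base:
    handle(q)
g = [20 for val in q if base >= 20 > q]
g = base[4]
size -= log(size)
record(base)
q = (base + g) * base

7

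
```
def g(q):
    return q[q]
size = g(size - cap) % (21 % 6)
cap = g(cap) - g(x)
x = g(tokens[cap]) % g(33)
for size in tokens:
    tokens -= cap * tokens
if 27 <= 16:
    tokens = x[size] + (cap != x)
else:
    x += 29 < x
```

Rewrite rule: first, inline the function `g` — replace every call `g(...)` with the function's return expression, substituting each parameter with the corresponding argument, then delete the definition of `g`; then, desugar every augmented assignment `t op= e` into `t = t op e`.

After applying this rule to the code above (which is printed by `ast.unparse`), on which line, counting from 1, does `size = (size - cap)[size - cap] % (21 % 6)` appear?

Transformed code:
size = (size - cap)[size - cap] % (21 % 6)
cap = cap[cap] - x[x]
x = tokens[cap][tokens[cap]] % 33[33]
for size in tokens:
    tokens = tokens - cap * tokens
if 27 <= 16:
    tokens = x[size] + (cap != x)
else:
    x = x + (29 < x)

1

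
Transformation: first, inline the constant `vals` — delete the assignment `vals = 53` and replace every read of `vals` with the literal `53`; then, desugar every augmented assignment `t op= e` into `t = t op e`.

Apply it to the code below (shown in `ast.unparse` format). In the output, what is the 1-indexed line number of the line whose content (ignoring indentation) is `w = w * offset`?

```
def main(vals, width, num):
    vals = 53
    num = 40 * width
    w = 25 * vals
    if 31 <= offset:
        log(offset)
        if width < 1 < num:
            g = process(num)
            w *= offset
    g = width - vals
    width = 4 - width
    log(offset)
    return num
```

8

Transformed code:
def main(vals, width, num):
    num = 40 * width
    w = 25 * 53
    if 31 <= offset:
        log(offset)
        if width < 1 < num:
            g = process(num)
            w = w * offset
    g = width - 53
    width = 4 - width
    log(offset)
    return num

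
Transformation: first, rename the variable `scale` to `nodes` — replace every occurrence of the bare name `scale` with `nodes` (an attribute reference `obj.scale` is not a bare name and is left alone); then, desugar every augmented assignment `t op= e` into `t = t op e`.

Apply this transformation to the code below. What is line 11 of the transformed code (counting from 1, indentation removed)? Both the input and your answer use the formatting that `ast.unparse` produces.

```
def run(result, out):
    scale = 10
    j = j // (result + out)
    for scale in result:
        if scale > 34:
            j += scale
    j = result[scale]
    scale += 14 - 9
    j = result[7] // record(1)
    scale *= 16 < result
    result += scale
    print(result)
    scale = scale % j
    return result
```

result = result + nodes

Transformed code:
def run(result, out):
    nodes = 10
    j = j // (result + out)
    for nodes in result:
        if nodes > 34:
            j = j + nodes
    j = result[nodes]
    nodes = nodes + (14 - 9)
    j = result[7] // record(1)
    nodes = nodes * (16 < result)
    result = result + nodes
    print(result)
    nodes = nodes % j
    return result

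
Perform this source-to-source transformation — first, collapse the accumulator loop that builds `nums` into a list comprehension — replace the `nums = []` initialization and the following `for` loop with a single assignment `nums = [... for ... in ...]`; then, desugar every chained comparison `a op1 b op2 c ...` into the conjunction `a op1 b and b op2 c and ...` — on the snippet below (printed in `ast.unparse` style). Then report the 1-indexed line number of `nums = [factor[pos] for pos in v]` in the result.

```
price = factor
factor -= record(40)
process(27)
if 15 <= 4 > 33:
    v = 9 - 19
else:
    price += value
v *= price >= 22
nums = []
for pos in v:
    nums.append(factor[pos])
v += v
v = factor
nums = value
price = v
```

Transformed code:
price = factor
factor -= record(40)
process(27)
if 15 <= 4 and 4 > 33:
    v = 9 - 19
else:
    price += value
v *= price >= 22
nums = [factor[pos] for pos in v]
v += v
v = factor
nums = value
price = v

9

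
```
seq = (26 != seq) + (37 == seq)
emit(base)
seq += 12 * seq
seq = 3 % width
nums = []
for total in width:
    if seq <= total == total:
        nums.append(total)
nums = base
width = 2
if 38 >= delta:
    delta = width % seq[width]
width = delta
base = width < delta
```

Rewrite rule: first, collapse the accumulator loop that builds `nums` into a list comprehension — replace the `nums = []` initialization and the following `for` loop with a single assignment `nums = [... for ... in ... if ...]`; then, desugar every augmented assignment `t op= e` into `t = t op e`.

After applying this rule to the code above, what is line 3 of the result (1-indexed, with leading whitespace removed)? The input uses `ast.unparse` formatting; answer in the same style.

seq = seq + 12 * seq

Transformed code:
seq = (26 != seq) + (37 == seq)
emit(base)
seq = seq + 12 * seq
seq = 3 % width
nums = [total for total in width if seq <= total == total]
nums = base
width = 2
if 38 >= delta:
    delta = width % seq[width]
width = delta
base = width < delta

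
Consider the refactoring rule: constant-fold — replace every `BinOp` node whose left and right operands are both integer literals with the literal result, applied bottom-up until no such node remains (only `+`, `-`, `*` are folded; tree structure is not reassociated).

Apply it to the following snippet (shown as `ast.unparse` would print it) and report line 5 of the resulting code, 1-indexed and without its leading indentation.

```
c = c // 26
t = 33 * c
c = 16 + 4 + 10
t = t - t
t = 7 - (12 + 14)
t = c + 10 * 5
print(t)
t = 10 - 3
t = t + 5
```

t = -19

Transformed code:
c = c // 26
t = 33 * c
c = 30
t = t - t
t = -19
t = c + 50
print(t)
t = 7
t = t + 5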